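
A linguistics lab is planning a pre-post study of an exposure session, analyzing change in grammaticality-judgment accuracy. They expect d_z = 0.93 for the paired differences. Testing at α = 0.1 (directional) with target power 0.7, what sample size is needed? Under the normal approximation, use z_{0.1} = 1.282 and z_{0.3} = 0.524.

n = 4 pairs

For a paired (one-sample on differences) test: n = ((z_{α} + z_β) / d)².
z_{α} + z_β = 1.282 + 0.524 = 1.806.
n = (1.806 / 0.93)² = 1.942² = 3.77.
Round up.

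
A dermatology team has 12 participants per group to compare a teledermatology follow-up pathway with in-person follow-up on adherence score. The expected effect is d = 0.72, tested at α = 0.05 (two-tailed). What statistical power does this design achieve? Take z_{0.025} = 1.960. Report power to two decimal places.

power ≈ 0.42

For two equal groups, power = Φ(d·√(n/2) − z_{α/2}).
d·√(n/2) = 0.72 × √(12/2) = 0.72 × 2.449 = 1.764.
z_β = 1.764 − 1.960 = -0.196.
Power = Φ(-0.196) = 0.422.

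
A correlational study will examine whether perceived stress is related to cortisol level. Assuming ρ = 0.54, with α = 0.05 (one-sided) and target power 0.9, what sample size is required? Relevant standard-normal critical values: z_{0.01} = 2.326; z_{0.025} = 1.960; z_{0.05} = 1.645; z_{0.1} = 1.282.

Fisher's z: C = ½·ln((1+r)/(1−r)) = ½·ln(3.3478) = 0.6042.
n = ((z_{α} + z_β)/C)² + 3.
(1.645 + 1.282) / 0.6042 = 2.927 / 0.6042 = 4.844.
n = 4.844² + 3 = 23.47 + 3 = 26.5.
Round up.

n = 27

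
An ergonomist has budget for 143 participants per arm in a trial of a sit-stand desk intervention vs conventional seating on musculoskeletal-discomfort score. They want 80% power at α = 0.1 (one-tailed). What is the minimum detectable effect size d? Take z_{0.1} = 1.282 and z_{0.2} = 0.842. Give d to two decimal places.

For two independent groups of n = 143 each: d_min = (z_{α} + z_β)·√(2/n).
z-sum = 1.282 + 0.842 = 2.124.
d_min = 2.124 × √(2/143) = 2.124 × 0.1183 = 0.251.

d_min ≈ 0.25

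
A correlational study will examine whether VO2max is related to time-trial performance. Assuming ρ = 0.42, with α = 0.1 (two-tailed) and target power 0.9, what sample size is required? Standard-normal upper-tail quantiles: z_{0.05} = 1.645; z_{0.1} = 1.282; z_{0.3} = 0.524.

Fisher's z: C = ½·ln((1+r)/(1−r)) = ½·ln(2.4483) = 0.4477.
n = ((z_{α/2} + z_β)/C)² + 3.
(1.645 + 1.282) / 0.4477 = 2.927 / 0.4477 = 6.538.
n = 6.538² + 3 = 42.74 + 3 = 45.7.
Round up.

n = 46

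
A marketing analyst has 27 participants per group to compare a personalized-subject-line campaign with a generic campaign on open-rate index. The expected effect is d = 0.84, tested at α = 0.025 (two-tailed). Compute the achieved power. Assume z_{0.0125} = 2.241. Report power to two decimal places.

power ≈ 0.80

For two equal groups, power = Φ(d·√(n/2) − z_{α/2}).
d·√(n/2) = 0.84 × √(27/2) = 0.84 × 3.674 = 3.086.
z_β = 3.086 − 2.241 = 0.845.
Power = Φ(0.845) = 0.801.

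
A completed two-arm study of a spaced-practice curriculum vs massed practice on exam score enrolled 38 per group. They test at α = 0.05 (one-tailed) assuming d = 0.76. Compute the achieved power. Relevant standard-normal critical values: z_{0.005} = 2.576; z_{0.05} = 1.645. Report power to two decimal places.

For two equal groups, power = Φ(d·√(n/2) − z_{α}).
d·√(n/2) = 0.76 × √(38/2) = 0.76 × 4.359 = 3.313.
z_β = 3.313 − 1.645 = 1.668.
Power = Φ(1.668) = 0.952.

power ≈ 0.95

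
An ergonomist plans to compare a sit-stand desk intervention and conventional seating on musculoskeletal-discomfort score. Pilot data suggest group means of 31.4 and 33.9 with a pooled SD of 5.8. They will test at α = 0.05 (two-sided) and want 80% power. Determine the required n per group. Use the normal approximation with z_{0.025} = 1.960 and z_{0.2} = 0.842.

Cohen's d = |M₁ − M₂| / SD_pooled = |31.4 − 33.9| / 5.8 = 2.5 / 5.8 = 0.431.
For two independent groups with equal n: n = 2·((z_{α/2} + z_β) / d)².
z_{α/2} + z_β = 1.960 + 0.842 = 2.802.
n = 2 × (2.802 / 0.431)² = 2 × 6.501² = 2 × 42.27 = 84.5.
Round up to the next whole participant.

n = 85 per group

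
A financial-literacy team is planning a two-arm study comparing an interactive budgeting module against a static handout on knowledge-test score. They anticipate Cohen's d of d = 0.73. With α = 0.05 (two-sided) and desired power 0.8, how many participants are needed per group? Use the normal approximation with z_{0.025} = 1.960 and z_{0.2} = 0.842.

For two independent groups with equal n: n = 2·((z_{α/2} + z_β) / d)².
z_{α/2} + z_β = 1.960 + 0.842 = 2.802.
n = 2 × (2.802 / 0.73)² = 2 × 3.838² = 2 × 14.73 = 29.5.
Round up to the next whole participant.

n = 30 per group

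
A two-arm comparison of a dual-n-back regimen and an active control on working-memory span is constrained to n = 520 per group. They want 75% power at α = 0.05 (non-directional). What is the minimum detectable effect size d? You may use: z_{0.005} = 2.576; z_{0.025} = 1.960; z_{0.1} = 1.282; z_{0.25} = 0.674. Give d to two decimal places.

For two independent groups of n = 520 each: d_min = (z_{α/2} + z_β)·√(2/n).
z-sum = 1.960 + 0.674 = 2.634.
d_min = 2.634 × √(2/520) = 2.634 × 0.0620 = 0.163.

d_min ≈ 0.16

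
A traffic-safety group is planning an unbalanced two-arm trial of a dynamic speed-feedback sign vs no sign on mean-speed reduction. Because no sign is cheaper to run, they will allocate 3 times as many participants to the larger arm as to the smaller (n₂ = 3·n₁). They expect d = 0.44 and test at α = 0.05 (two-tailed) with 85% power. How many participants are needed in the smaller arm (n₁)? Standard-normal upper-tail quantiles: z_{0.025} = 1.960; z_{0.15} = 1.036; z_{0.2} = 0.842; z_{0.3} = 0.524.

With allocation ratio k = n₂/n₁ = 3, Var(x̄₁−x̄₂) = σ²(1/n₁ + 1/(k·n₁)) = σ²·(k+1)/(k·n₁).
So n₁ = (1 + 1/k)·((z_{α/2} + z_β)/d)² = 1.333 × (2.996/0.44)².
n₁ = 1.333 × 46.36 = 61.8.
Round up: n₁ = 62, giving n₂ = 3 × 62 = 186.

n₁ = 62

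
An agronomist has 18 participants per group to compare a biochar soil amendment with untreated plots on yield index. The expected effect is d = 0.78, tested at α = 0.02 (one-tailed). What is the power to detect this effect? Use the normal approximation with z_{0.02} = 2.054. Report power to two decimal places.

For two equal groups, power = Φ(d·√(n/2) − z_{α}).
d·√(n/2) = 0.78 × √(18/2) = 0.78 × 3.000 = 2.340.
z_β = 2.340 − 2.054 = 0.286.
Power = Φ(0.286) = 0.613.

power ≈ 0.61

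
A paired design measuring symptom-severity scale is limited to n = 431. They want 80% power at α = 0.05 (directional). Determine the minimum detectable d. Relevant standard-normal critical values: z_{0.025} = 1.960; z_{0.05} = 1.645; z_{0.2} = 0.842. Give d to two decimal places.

For a single sample (or paired design) of n = 431: d_min = (z_{α} + z_β)/√n.
z-sum = 1.645 + 0.842 = 2.487.
d_min = 2.487 / √431 = 2.487 / 20.761 = 0.120.

d_min ≈ 0.12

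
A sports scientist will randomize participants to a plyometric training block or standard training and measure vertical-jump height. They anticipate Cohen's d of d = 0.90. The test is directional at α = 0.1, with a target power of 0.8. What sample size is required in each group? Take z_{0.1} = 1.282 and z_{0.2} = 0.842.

For two independent groups with equal n: n = 2·((z_{α} + z_β) / d)².
z_{α} + z_β = 1.282 + 0.842 = 2.124.
n = 2 × (2.124 / 0.90)² = 2 × 2.360² = 2 × 5.57 = 11.1.
Round up to the next whole participant.

n = 12 per group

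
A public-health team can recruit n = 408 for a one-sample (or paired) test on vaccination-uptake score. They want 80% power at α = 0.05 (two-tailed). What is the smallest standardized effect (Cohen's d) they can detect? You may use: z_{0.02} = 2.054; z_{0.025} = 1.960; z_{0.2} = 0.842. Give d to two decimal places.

For a single sample (or paired design) of n = 408: d_min = (z_{α/2} + z_β)/√n.
z-sum = 1.960 + 0.842 = 2.802.
d_min = 2.802 / √408 = 2.802 / 20.199 = 0.139.

d_min ≈ 0.14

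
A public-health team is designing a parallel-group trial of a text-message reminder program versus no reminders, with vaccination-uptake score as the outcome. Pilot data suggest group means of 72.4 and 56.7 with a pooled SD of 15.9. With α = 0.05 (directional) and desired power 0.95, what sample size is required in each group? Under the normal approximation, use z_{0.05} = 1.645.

Cohen's d = |M₁ − M₂| / SD_pooled = |72.4 − 56.7| / 15.9 = 15.7 / 15.9 = 0.987.
For two independent groups with equal n: n = 2·((z_{α} + z_β) / d)².
z_{α} + z_β = 1.645 + 1.645 = 3.290.
n = 2 × (3.290 / 0.987)² = 2 × 3.333² = 2 × 11.11 = 22.2.
Round up to the next whole participant.

n = 23 per group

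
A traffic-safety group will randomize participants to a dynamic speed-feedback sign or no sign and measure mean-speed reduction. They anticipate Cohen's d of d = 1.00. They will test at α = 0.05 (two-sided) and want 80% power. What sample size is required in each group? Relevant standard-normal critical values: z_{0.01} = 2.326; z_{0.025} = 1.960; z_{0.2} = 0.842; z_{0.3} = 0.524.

n = 16 per group

For two independent groups with equal n: n = 2·((z_{α/2} + z_β) / d)².
z_{α/2} + z_β = 1.960 + 0.842 = 2.802.
n = 2 × (2.802 / 1.00)² = 2 × 2.802² = 2 × 7.85 = 15.7.
Round up to the next whole participant.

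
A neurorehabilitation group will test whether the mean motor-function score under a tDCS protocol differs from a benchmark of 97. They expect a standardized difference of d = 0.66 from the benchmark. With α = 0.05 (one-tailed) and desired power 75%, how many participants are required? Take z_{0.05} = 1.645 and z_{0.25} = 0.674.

n = 13

For a one-sample test: n = ((z_{α} + z_β) / d)².
z_{α} + z_β = 1.645 + 0.674 = 2.319.
n = (2.319 / 0.66)² = 3.514² = 12.35.
Round up.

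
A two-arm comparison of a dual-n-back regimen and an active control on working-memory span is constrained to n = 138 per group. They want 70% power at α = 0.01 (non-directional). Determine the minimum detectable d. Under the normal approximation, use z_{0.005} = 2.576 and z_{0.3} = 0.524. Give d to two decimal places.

d_min ≈ 0.37

For two independent groups of n = 138 each: d_min = (z_{α/2} + z_β)·√(2/n).
z-sum = 2.576 + 0.524 = 3.100.
d_min = 3.100 × √(2/138) = 3.100 × 0.1204 = 0.373.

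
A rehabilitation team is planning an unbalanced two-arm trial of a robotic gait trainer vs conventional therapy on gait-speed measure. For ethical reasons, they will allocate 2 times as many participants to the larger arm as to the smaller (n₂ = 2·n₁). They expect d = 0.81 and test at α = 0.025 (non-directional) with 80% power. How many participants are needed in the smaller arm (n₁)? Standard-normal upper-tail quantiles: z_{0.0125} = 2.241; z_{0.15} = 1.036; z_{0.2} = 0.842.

n₁ = 22

With allocation ratio k = n₂/n₁ = 2, Var(x̄₁−x̄₂) = σ²(1/n₁ + 1/(k·n₁)) = σ²·(k+1)/(k·n₁).
So n₁ = (1 + 1/k)·((z_{α/2} + z_β)/d)² = 1.500 × (3.083/0.81)².
n₁ = 1.500 × 14.49 = 21.7.
Round up: n₁ = 22, giving n₂ = 2 × 22 = 44.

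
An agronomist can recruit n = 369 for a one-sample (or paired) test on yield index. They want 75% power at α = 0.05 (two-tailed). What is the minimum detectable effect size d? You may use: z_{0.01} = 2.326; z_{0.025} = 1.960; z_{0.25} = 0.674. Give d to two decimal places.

For a single sample (or paired design) of n = 369: d_min = (z_{α/2} + z_β)/√n.
z-sum = 1.960 + 0.674 = 2.634.
d_min = 2.634 / √369 = 2.634 / 19.209 = 0.137.

d_min ≈ 0.14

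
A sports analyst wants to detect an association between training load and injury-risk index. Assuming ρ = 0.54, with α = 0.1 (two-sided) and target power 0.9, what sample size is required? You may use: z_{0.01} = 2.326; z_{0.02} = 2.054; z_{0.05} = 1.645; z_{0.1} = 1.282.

n = 27

Fisher's z: C = ½·ln((1+r)/(1−r)) = ½·ln(3.3478) = 0.6042.
n = ((z_{α/2} + z_β)/C)² + 3.
(1.645 + 1.282) / 0.6042 = 2.927 / 0.6042 = 4.844.
n = 4.844² + 3 = 23.47 + 3 = 26.5.
Round up.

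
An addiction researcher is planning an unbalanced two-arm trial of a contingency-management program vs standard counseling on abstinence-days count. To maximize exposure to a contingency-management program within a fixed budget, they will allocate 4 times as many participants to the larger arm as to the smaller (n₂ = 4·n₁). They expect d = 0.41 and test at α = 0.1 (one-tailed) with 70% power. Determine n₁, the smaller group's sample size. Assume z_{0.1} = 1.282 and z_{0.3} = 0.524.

n₁ = 25

With allocation ratio k = n₂/n₁ = 4, Var(x̄₁−x̄₂) = σ²(1/n₁ + 1/(k·n₁)) = σ²·(k+1)/(k·n₁).
So n₁ = (1 + 1/k)·((z_{α} + z_β)/d)² = 1.250 × (1.806/0.41)².
n₁ = 1.250 × 19.40 = 24.3.
Round up: n₁ = 25, giving n₂ = 4 × 25 = 100.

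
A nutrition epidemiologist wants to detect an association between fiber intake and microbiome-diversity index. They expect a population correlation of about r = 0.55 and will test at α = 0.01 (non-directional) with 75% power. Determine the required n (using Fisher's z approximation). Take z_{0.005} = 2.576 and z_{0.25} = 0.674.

n = 31

Fisher's z: C = ½·ln((1+r)/(1−r)) = ½·ln(3.4444) = 0.6184.
n = ((z_{α/2} + z_β)/C)² + 3.
(2.576 + 0.674) / 0.6184 = 3.250 / 0.6184 = 5.255.
n = 5.255² + 3 = 27.62 + 3 = 30.6.
Round up.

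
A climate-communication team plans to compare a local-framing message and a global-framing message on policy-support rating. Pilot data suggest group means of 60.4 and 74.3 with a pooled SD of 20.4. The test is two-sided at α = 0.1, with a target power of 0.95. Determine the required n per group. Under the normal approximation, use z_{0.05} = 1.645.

n = 47 per group

Cohen's d = |M₁ − M₂| / SD_pooled = |60.4 − 74.3| / 20.4 = 13.9 / 20.4 = 0.681.
For two independent groups with equal n: n = 2·((z_{α/2} + z_β) / d)².
z_{α/2} + z_β = 1.645 + 1.645 = 3.290.
n = 2 × (3.290 / 0.681)² = 2 × 4.831² = 2 × 23.34 = 46.7.
Round up to the next whole participant.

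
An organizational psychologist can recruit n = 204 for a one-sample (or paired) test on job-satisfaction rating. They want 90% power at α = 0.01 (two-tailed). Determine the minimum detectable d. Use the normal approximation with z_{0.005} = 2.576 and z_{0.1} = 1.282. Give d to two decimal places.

For a single sample (or paired design) of n = 204: d_min = (z_{α/2} + z_β)/√n.
z-sum = 2.576 + 1.282 = 3.858.
d_min = 3.858 / √204 = 3.858 / 14.283 = 0.270.

d_min ≈ 0.27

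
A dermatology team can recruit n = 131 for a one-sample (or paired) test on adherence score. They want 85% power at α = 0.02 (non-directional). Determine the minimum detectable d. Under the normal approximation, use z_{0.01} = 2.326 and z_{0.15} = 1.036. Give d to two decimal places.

For a single sample (or paired design) of n = 131: d_min = (z_{α/2} + z_β)/√n.
z-sum = 2.326 + 1.036 = 3.362.
d_min = 3.362 / √131 = 3.362 / 11.446 = 0.294.

d_min ≈ 0.29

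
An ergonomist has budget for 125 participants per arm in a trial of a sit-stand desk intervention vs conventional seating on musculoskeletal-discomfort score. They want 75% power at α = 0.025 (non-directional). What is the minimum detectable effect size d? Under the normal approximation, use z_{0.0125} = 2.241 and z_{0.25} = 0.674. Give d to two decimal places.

d_min ≈ 0.37

For two independent groups of n = 125 each: d_min = (z_{α/2} + z_β)·√(2/n).
z-sum = 2.241 + 0.674 = 2.915.
d_min = 2.915 × √(2/125) = 2.915 × 0.1265 = 0.369.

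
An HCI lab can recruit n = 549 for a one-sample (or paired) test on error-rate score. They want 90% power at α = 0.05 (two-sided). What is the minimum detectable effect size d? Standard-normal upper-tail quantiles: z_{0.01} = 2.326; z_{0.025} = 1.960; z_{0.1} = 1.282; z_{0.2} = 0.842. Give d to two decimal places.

For a single sample (or paired design) of n = 549: d_min = (z_{α/2} + z_β)/√n.
z-sum = 1.960 + 1.282 = 3.242.
d_min = 3.242 / √549 = 3.242 / 23.431 = 0.138.

d_min ≈ 0.14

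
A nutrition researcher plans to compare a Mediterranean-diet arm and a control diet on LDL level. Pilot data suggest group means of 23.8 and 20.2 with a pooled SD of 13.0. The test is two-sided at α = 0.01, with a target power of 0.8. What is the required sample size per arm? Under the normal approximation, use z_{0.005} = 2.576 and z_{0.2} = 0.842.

n = 305 per group

Cohen's d = |M₁ − M₂| / SD_pooled = |23.8 − 20.2| / 13.0 = 3.6 / 13.0 = 0.277.
For two independent groups with equal n: n = 2·((z_{α/2} + z_β) / d)².
z_{α/2} + z_β = 2.576 + 0.842 = 3.418.
n = 2 × (3.418 / 0.277)² = 2 × 12.339² = 2 × 152.26 = 304.5.
Round up to the next whole participant.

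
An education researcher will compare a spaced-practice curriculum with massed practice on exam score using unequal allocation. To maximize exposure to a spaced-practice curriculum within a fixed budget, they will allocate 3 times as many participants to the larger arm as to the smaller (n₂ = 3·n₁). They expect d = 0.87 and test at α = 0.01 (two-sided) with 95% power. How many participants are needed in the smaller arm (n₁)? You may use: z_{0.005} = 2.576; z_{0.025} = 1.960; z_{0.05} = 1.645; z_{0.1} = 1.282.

n₁ = 32

With allocation ratio k = n₂/n₁ = 3, Var(x̄₁−x̄₂) = σ²(1/n₁ + 1/(k·n₁)) = σ²·(k+1)/(k·n₁).
So n₁ = (1 + 1/k)·((z_{α/2} + z_β)/d)² = 1.333 × (4.221/0.87)².
n₁ = 1.333 × 23.54 = 31.4.
Round up: n₁ = 32, giving n₂ = 3 × 32 = 96.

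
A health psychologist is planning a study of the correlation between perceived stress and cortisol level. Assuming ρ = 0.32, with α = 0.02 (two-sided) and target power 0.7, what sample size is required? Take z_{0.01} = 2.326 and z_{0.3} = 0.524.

Fisher's z: C = ½·ln((1+r)/(1−r)) = ½·ln(1.9412) = 0.3316.
n = ((z_{α/2} + z_β)/C)² + 3.
(2.326 + 0.524) / 0.3316 = 2.850 / 0.3316 = 8.595.
n = 8.595² + 3 = 73.87 + 3 = 76.9.
Round up.

n = 77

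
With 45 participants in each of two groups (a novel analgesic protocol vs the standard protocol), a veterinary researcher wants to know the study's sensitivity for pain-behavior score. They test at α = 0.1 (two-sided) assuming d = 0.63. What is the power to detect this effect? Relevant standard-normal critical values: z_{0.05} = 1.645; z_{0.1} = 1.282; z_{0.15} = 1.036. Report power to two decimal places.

For two equal groups, power = Φ(d·√(n/2) − z_{α/2}).
d·√(n/2) = 0.63 × √(45/2) = 0.63 × 4.743 = 2.988.
z_β = 2.988 − 1.645 = 1.343.
Power = Φ(1.343) = 0.910.

power ≈ 0.91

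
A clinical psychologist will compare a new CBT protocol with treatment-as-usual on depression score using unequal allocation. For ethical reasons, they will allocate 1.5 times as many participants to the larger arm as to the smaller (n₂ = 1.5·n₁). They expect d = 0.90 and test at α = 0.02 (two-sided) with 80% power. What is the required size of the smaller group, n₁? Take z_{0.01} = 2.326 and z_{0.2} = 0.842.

With allocation ratio k = n₂/n₁ = 1.5, Var(x̄₁−x̄₂) = σ²(1/n₁ + 1/(k·n₁)) = σ²·(k+1)/(k·n₁).
So n₁ = (1 + 1/k)·((z_{α/2} + z_β)/d)² = 1.667 × (3.168/0.90)².
n₁ = 1.667 × 12.39 = 20.7.
Round up: n₁ = 21, giving n₂ = ⌈1.5 × 21⌉ = ⌈31.5⌉ = 32.

n₁ = 21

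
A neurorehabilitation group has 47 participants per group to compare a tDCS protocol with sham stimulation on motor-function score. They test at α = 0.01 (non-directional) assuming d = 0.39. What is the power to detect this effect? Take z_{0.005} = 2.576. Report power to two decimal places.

power ≈ 0.25

For two equal groups, power = Φ(d·√(n/2) − z_{α/2}).
d·√(n/2) = 0.39 × √(47/2) = 0.39 × 4.848 = 1.891.
z_β = 1.891 − 2.576 = -0.685.
Power = Φ(-0.685) = 0.247.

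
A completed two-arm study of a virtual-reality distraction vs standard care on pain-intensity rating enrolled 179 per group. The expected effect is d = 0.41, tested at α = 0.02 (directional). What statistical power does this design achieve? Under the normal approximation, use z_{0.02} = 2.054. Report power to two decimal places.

For two equal groups, power = Φ(d·√(n/2) − z_{α}).
d·√(n/2) = 0.41 × √(179/2) = 0.41 × 9.460 = 3.879.
z_β = 3.879 − 2.054 = 1.825.
Power = Φ(1.825) = 0.966.

power ≈ 0.97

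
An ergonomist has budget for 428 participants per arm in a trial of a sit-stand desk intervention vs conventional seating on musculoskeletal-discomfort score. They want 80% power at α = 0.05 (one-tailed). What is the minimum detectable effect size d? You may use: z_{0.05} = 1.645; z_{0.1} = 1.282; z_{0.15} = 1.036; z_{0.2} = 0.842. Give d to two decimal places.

For two independent groups of n = 428 each: d_min = (z_{α} + z_β)·√(2/n).
z-sum = 1.645 + 0.842 = 2.487.
d_min = 2.487 × √(2/428) = 2.487 × 0.0684 = 0.170.

d_min ≈ 0.17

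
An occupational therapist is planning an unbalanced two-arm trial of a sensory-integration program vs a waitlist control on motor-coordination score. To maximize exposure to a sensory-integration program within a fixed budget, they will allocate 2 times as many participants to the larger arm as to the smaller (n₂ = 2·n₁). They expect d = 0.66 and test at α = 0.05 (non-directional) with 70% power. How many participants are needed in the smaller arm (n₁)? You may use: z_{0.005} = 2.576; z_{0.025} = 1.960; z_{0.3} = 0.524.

With allocation ratio k = n₂/n₁ = 2, Var(x̄₁−x̄₂) = σ²(1/n₁ + 1/(k·n₁)) = σ²·(k+1)/(k·n₁).
So n₁ = (1 + 1/k)·((z_{α/2} + z_β)/d)² = 1.500 × (2.484/0.66)².
n₁ = 1.500 × 14.16 = 21.2.
Round up: n₁ = 22, giving n₂ = 2 × 22 = 44.

n₁ = 22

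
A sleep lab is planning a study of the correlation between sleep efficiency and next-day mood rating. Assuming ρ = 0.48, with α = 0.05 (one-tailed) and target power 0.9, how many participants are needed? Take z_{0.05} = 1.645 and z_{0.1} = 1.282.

Fisher's z: C = ½·ln((1+r)/(1−r)) = ½·ln(2.8462) = 0.5230.
n = ((z_{α} + z_β)/C)² + 3.
(1.645 + 1.282) / 0.5230 = 2.927 / 0.5230 = 5.597.
n = 5.597² + 3 = 31.32 + 3 = 34.3.
Round up.

n = 35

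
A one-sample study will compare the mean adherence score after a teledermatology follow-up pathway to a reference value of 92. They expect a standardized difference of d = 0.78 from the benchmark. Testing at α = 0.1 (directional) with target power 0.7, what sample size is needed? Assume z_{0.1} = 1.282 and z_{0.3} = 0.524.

n = 6

For a one-sample test: n = ((z_{α} + z_β) / d)².
z_{α} + z_β = 1.282 + 0.524 = 1.806.
n = (1.806 / 0.78)² = 2.315² = 5.36.
Round up.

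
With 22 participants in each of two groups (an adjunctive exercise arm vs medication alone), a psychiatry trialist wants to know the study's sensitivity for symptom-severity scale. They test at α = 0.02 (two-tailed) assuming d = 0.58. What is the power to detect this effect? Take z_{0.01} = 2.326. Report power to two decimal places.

power ≈ 0.34

For two equal groups, power = Φ(d·√(n/2) − z_{α/2}).
d·√(n/2) = 0.58 × √(22/2) = 0.58 × 3.317 = 1.924.
z_β = 1.924 − 2.326 = -0.402.
Power = Φ(-0.402) = 0.344.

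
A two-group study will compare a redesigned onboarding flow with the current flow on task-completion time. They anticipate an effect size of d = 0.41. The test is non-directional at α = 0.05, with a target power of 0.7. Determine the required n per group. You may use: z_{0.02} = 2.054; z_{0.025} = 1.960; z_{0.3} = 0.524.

n = 74 per group

For two independent groups with equal n: n = 2·((z_{α/2} + z_β) / d)².
z_{α/2} + z_β = 1.960 + 0.524 = 2.484.
n = 2 × (2.484 / 0.41)² = 2 × 6.059² = 2 × 36.71 = 73.4.
Round up to the next whole participant.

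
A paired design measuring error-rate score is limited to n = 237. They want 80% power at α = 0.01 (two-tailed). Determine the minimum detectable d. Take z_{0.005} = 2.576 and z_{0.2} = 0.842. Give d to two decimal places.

For a single sample (or paired design) of n = 237: d_min = (z_{α/2} + z_β)/√n.
z-sum = 2.576 + 0.842 = 3.418.
d_min = 3.418 / √237 = 3.418 / 15.395 = 0.222.

d_min ≈ 0.22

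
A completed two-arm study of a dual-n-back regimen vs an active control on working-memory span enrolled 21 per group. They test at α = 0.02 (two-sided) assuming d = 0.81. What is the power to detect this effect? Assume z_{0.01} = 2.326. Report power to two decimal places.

For two equal groups, power = Φ(d·√(n/2) − z_{α/2}).
d·√(n/2) = 0.81 × √(21/2) = 0.81 × 3.240 = 2.625.
z_β = 2.625 − 2.326 = 0.299.
Power = Φ(0.299) = 0.617.

power ≈ 0.62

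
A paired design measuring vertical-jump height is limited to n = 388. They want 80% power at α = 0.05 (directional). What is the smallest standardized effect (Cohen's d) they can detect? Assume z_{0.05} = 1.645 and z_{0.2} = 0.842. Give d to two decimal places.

For a single sample (or paired design) of n = 388: d_min = (z_{α} + z_β)/√n.
z-sum = 1.645 + 0.842 = 2.487.
d_min = 2.487 / √388 = 2.487 / 19.698 = 0.126.

d_min ≈ 0.13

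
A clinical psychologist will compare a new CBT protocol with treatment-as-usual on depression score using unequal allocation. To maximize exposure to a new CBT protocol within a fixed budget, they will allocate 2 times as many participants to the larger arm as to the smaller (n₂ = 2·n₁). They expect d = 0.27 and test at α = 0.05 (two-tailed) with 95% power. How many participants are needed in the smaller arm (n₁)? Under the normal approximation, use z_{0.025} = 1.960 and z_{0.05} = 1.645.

With allocation ratio k = n₂/n₁ = 2, Var(x̄₁−x̄₂) = σ²(1/n₁ + 1/(k·n₁)) = σ²·(k+1)/(k·n₁).
So n₁ = (1 + 1/k)·((z_{α/2} + z_β)/d)² = 1.500 × (3.605/0.27)².
n₁ = 1.500 × 178.27 = 267.4.
Round up: n₁ = 268, giving n₂ = 2 × 268 = 536.

n₁ = 268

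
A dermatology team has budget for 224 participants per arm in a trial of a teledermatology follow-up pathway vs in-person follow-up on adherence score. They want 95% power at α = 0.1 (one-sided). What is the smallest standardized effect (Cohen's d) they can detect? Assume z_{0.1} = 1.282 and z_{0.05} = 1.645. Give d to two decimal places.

For two independent groups of n = 224 each: d_min = (z_{α} + z_β)·√(2/n).
z-sum = 1.282 + 1.645 = 2.927.
d_min = 2.927 × √(2/224) = 2.927 × 0.0945 = 0.277.

d_min ≈ 0.28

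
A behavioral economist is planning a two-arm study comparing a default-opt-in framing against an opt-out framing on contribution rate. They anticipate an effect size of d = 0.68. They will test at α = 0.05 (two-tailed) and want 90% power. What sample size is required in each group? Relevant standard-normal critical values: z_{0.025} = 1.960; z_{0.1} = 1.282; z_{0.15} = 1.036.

For two independent groups with equal n: n = 2·((z_{α/2} + z_β) / d)².
z_{α/2} + z_β = 1.960 + 1.282 = 3.242.
n = 2 × (3.242 / 0.68)² = 2 × 4.768² = 2 × 22.73 = 45.5.
Round up to the next whole participant.

n = 46 per group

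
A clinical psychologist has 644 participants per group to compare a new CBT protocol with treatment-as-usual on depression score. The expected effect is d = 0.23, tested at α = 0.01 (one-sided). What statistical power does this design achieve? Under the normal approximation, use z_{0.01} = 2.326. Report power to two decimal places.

For two equal groups, power = Φ(d·√(n/2) − z_{α}).
d·√(n/2) = 0.23 × √(644/2) = 0.23 × 17.944 = 4.127.
z_β = 4.127 − 2.326 = 1.801.
Power = Φ(1.801) = 0.964.

power ≈ 0.96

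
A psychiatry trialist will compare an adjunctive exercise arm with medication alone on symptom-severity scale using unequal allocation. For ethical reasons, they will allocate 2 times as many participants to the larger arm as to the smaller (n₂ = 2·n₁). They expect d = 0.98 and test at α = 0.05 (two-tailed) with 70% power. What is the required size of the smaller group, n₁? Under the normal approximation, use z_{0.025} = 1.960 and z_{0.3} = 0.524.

With allocation ratio k = n₂/n₁ = 2, Var(x̄₁−x̄₂) = σ²(1/n₁ + 1/(k·n₁)) = σ²·(k+1)/(k·n₁).
So n₁ = (1 + 1/k)·((z_{α/2} + z_β)/d)² = 1.500 × (2.484/0.98)².
n₁ = 1.500 × 6.42 = 9.6.
Round up: n₁ = 10, giving n₂ = 2 × 10 = 20.

n₁ = 10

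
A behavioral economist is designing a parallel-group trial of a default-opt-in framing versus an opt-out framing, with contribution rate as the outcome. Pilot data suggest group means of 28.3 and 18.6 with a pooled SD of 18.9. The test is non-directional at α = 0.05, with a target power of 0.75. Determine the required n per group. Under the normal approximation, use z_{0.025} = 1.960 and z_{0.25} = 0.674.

n = 53 per group

Cohen's d = |M₁ − M₂| / SD_pooled = |28.3 − 18.6| / 18.9 = 9.7 / 18.9 = 0.513.
For two independent groups with equal n: n = 2·((z_{α/2} + z_β) / d)².
z_{α/2} + z_β = 1.960 + 0.674 = 2.634.
n = 2 × (2.634 / 0.513)² = 2 × 5.135² = 2 × 26.36 = 52.7.
Round up to the next whole participant.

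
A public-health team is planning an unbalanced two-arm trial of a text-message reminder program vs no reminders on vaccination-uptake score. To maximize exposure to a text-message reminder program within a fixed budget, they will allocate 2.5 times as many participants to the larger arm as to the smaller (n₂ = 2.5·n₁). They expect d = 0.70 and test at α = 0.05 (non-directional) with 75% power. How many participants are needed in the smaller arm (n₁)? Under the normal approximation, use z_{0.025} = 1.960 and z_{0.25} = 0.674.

n₁ = 20

With allocation ratio k = n₂/n₁ = 2.5, Var(x̄₁−x̄₂) = σ²(1/n₁ + 1/(k·n₁)) = σ²·(k+1)/(k·n₁).
So n₁ = (1 + 1/k)·((z_{α/2} + z_β)/d)² = 1.400 × (2.634/0.70)².
n₁ = 1.400 × 14.16 = 19.8.
Round up: n₁ = 20, giving n₂ = 2.5 × 20 = 50.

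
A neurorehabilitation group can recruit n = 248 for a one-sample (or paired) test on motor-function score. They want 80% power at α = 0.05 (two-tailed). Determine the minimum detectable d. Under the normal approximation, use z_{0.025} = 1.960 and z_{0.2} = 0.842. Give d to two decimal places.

d_min ≈ 0.18

For a single sample (or paired design) of n = 248: d_min = (z_{α/2} + z_β)/√n.
z-sum = 1.960 + 0.842 = 2.802.
d_min = 2.802 / √248 = 2.802 / 15.748 = 0.178.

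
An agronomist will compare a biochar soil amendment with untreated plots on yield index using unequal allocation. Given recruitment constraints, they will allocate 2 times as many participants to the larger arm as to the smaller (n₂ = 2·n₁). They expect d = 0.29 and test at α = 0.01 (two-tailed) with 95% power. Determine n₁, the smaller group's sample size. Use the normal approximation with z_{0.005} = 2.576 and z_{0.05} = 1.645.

With allocation ratio k = n₂/n₁ = 2, Var(x̄₁−x̄₂) = σ²(1/n₁ + 1/(k·n₁)) = σ²·(k+1)/(k·n₁).
So n₁ = (1 + 1/k)·((z_{α/2} + z_β)/d)² = 1.500 × (4.221/0.29)².
n₁ = 1.500 × 211.85 = 317.8.
Round up: n₁ = 318, giving n₂ = 2 × 318 = 636.

n₁ = 318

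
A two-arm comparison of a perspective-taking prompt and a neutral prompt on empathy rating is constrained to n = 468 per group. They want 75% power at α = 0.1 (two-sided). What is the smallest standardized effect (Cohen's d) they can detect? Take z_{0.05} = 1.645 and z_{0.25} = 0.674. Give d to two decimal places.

For two independent groups of n = 468 each: d_min = (z_{α/2} + z_β)·√(2/n).
z-sum = 1.645 + 0.674 = 2.319.
d_min = 2.319 × √(2/468) = 2.319 × 0.0654 = 0.152.

d_min ≈ 0.15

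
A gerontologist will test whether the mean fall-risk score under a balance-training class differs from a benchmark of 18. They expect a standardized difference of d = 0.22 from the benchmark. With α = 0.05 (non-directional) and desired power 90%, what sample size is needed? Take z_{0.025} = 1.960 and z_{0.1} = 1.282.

n = 218

For a one-sample test: n = ((z_{α/2} + z_β) / d)².
z_{α/2} + z_β = 1.960 + 1.282 = 3.242.
n = (3.242 / 0.22)² = 14.736² = 217.16.
Round up.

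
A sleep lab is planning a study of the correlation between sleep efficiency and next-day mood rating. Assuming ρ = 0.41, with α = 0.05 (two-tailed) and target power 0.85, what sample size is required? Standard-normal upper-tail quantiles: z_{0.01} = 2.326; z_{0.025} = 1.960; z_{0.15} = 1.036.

n = 51

Fisher's z: C = ½·ln((1+r)/(1−r)) = ½·ln(2.3898) = 0.4356.
n = ((z_{α/2} + z_β)/C)² + 3.
(1.960 + 1.036) / 0.4356 = 2.996 / 0.4356 = 6.878.
n = 6.878² + 3 = 47.31 + 3 = 50.3.
Round up.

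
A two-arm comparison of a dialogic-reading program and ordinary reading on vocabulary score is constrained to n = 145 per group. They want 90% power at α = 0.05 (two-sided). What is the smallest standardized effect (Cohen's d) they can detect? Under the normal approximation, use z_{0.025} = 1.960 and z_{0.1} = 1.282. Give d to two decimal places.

For two independent groups of n = 145 each: d_min = (z_{α/2} + z_β)·√(2/n).
z-sum = 1.960 + 1.282 = 3.242.
d_min = 3.242 × √(2/145) = 3.242 × 0.1174 = 0.381.

d_min ≈ 0.38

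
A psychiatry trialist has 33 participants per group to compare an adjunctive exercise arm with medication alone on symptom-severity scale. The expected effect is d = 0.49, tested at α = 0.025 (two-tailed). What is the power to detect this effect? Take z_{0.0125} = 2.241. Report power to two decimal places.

power ≈ 0.40

For two equal groups, power = Φ(d·√(n/2) − z_{α/2}).
d·√(n/2) = 0.49 × √(33/2) = 0.49 × 4.062 = 1.990.
z_β = 1.990 − 2.241 = -0.251.
Power = Φ(-0.251) = 0.401.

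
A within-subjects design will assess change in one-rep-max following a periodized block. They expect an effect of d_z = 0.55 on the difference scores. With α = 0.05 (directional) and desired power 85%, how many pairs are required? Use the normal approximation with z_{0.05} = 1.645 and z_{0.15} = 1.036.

n = 24 pairs

For a paired (one-sample on differences) test: n = ((z_{α} + z_β) / d)².
z_{α} + z_β = 1.645 + 1.036 = 2.681.
n = (2.681 / 0.55)² = 4.875² = 23.76.
Round up.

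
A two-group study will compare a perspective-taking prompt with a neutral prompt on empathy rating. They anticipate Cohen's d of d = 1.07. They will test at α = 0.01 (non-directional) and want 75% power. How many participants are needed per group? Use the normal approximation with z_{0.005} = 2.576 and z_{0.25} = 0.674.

For two independent groups with equal n: n = 2·((z_{α/2} + z_β) / d)².
z_{α/2} + z_β = 2.576 + 0.674 = 3.250.
n = 2 × (3.250 / 1.07)² = 2 × 3.037² = 2 × 9.23 = 18.5.
Round up to the next whole participant.

n = 19 per group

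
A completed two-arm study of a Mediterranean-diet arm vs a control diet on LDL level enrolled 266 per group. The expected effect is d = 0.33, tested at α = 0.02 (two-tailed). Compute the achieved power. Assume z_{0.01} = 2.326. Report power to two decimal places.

power ≈ 0.93

For two equal groups, power = Φ(d·√(n/2) − z_{α/2}).
d·√(n/2) = 0.33 × √(266/2) = 0.33 × 11.533 = 3.806.
z_β = 3.806 − 2.326 = 1.480.
Power = Φ(1.480) = 0.931.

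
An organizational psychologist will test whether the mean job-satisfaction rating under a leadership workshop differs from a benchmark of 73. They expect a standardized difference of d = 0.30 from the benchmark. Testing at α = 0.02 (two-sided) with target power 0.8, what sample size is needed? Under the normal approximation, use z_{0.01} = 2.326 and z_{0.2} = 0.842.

For a one-sample test: n = ((z_{α/2} + z_β) / d)².
z_{α/2} + z_β = 2.326 + 0.842 = 3.168.
n = (3.168 / 0.30)² = 10.560² = 111.51.
Round up.

n = 112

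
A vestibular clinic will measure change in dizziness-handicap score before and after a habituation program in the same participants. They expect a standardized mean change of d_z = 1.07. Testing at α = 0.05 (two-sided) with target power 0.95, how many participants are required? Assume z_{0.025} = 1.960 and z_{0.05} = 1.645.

n = 12 pairs

For a paired (one-sample on differences) test: n = ((z_{α/2} + z_β) / d)².
z_{α/2} + z_β = 1.960 + 1.645 = 3.605.
n = (3.605 / 1.07)² = 3.369² = 11.35.
Round up.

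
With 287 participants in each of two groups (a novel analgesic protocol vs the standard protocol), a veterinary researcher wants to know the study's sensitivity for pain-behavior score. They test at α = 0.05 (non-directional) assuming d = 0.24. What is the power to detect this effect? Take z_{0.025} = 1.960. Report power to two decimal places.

power ≈ 0.82

For two equal groups, power = Φ(d·√(n/2) − z_{α/2}).
d·√(n/2) = 0.24 × √(287/2) = 0.24 × 11.979 = 2.875.
z_β = 2.875 − 1.960 = 0.915.
Power = Φ(0.915) = 0.820.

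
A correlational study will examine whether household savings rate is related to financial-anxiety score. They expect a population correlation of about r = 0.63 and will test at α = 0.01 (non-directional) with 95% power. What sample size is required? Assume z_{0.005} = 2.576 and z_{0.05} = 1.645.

Fisher's z: C = ½·ln((1+r)/(1−r)) = ½·ln(4.4054) = 0.7414.
n = ((z_{α/2} + z_β)/C)² + 3.
(2.576 + 1.645) / 0.7414 = 4.221 / 0.7414 = 5.693.
n = 5.693² + 3 = 32.41 + 3 = 35.4.
Round up.

n = 36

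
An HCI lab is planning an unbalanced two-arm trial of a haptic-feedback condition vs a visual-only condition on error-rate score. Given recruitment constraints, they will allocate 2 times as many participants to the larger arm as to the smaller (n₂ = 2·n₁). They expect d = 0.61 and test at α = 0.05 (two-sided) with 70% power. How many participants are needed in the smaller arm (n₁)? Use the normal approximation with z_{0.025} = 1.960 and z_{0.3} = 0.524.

n₁ = 25

With allocation ratio k = n₂/n₁ = 2, Var(x̄₁−x̄₂) = σ²(1/n₁ + 1/(k·n₁)) = σ²·(k+1)/(k·n₁).
So n₁ = (1 + 1/k)·((z_{α/2} + z_β)/d)² = 1.500 × (2.484/0.61)².
n₁ = 1.500 × 16.58 = 24.9.
Round up: n₁ = 25, giving n₂ = 2 × 25 = 50.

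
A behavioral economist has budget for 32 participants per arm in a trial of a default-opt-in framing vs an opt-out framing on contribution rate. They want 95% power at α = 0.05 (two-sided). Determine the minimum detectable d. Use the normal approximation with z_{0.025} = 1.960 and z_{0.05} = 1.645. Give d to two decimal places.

For two independent groups of n = 32 each: d_min = (z_{α/2} + z_β)·√(2/n).
z-sum = 1.960 + 1.645 = 3.605.
d_min = 3.605 × √(2/32) = 3.605 × 0.2500 = 0.901.

d_min ≈ 0.90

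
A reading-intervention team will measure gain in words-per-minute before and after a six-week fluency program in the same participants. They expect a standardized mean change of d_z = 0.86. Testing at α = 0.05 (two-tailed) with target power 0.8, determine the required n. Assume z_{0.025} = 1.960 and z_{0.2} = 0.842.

For a paired (one-sample on differences) test: n = ((z_{α/2} + z_β) / d)².
z_{α/2} + z_β = 1.960 + 0.842 = 2.802.
n = (2.802 / 0.86)² = 3.258² = 10.62.
Round up.

n = 11 pairs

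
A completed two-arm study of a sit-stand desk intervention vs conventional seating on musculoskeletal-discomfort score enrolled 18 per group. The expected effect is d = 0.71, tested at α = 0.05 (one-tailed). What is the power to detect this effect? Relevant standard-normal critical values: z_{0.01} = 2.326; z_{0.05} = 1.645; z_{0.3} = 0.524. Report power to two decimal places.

power ≈ 0.69

For two equal groups, power = Φ(d·√(n/2) − z_{α}).
d·√(n/2) = 0.71 × √(18/2) = 0.71 × 3.000 = 2.130.
z_β = 2.130 − 1.645 = 0.485.
Power = Φ(0.485) = 0.686.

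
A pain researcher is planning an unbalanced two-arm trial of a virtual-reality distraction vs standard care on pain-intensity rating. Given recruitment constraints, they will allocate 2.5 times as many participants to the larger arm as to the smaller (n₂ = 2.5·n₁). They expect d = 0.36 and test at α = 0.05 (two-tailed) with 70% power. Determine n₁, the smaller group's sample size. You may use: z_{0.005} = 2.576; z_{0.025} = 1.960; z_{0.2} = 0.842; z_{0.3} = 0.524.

n₁ = 67

With allocation ratio k = n₂/n₁ = 2.5, Var(x̄₁−x̄₂) = σ²(1/n₁ + 1/(k·n₁)) = σ²·(k+1)/(k·n₁).
So n₁ = (1 + 1/k)·((z_{α/2} + z_β)/d)² = 1.400 × (2.484/0.36)².
n₁ = 1.400 × 47.61 = 66.7.
Round up: n₁ = 67, giving n₂ = ⌈2.5 × 67⌉ = ⌈167.5⌉ = 168.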